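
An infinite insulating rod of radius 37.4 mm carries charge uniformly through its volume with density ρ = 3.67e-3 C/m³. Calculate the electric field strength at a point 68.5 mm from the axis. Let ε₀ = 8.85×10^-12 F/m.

4.23×10^6 N/C

Choose a coaxial cylinder of radius r = 68.5 mm (arbitrary length L) as the Gaussian surface (r > 37.4 mm, full cross-section enclosed).
λ_enc = ρ·πR² = (3.67×10^-3)π(0.0374)² = 1.613e-5 C/m.
Since E is radial and uniform over the curved surface, Φ = E·2πrL = Q_enc/ε₀ = λ_enc L/ε₀.
E = |λ_enc|/(2πε₀r) = (1.613e-5)/(2π·8.85×10^-12·0.0685) = 4.23×10^6 N/C.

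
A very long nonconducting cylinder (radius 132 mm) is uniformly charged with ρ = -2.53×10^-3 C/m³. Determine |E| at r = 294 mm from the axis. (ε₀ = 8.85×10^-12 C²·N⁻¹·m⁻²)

|E| ≈ 8.47e6 N/C

Coaxial Gaussian cylinder, radius r = 294 mm, length L (r > 132 mm, full cross-section enclosed).
λ_enc = ρ·πR² = (-2.53×10^-3)π(0.132)² = -1.385×10^-4 C/m.
By Gauss's law (flux through the curved wall only), E·2πrL = λ_enc L/ε₀.
E = |λ_enc|/(2πε₀r) = (1.385×10^-4)/(2π·8.85×10^-12·0.294) = 8.47×10^6 N/C.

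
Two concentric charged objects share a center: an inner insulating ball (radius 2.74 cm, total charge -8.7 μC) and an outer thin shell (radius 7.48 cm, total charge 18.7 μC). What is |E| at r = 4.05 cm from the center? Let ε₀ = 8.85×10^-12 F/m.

E ≈ 4.77e7 N/C

Symmetry ⇒ E = E(r) r̂. Gaussian sphere of radius r = 4.05 cm (between the bodies, 2.74 cm < r < 7.48 cm).
The shell at 7.48 cm lies outside the Gaussian surface, so Q_enc = -8.7 μC = -8.70×10^-6 C.
Applying ∮E·dA = Q_enc/ε₀ with Φ = E(4πr²):
E = |Q_enc|/(4πε₀r²) = (8.70×10^-6)/(4π·8.85×10^-12·(0.0405)²) = 4.77×10^7 N/C.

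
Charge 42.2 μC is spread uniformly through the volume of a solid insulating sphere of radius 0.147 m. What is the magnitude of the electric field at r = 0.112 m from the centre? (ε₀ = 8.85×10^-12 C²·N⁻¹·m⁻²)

Use a concentric Gaussian sphere at r = 0.112 m (r < R).
Only the charge within r is enclosed: Q_enc = Q·(r/R)³ = (42.2 μC)·(0.112 m/0.147 m)³ = 1.866e-5 C.
Applying ∮E·dA = Q_enc/ε₀ with Φ = E(4πr²):
E = |Q_enc|/(4πε₀r²) = (1.866e-5)/(4π·8.85×10^-12·(0.112)²) = 1.34×10^7 N/C.

|E| = 1.34×10^7 V/m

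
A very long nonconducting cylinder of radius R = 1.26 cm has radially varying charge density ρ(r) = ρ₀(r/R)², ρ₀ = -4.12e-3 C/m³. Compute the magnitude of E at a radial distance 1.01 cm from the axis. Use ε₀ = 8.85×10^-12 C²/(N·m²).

Choose a coaxial cylinder of radius r = 1.01 cm (arbitrary length L) as the Gaussian surface (r < R).
λ_enc = ∫₀^r ρ(r')·2πr' dr' = (2πρ₀/R²)·r^4/4 = -4.242×10^-7 C/m.
Applying ∮E·dA = Q_enc/ε₀ with the end caps contributing no flux:
E = |λ_enc|/(2πε₀r) = (4.242×10^-7)/(2π·8.85×10^-12·0.0101) = 7.55e5 N/C.

|E| ≈ 7.55×10^5 V/m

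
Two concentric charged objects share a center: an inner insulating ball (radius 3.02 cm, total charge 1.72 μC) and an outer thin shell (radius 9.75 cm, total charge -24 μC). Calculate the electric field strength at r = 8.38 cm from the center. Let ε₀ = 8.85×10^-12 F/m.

Take a concentric spherical Gaussian surface of radius r = 8.38 cm (between the bodies, 3.02 cm < r < 9.75 cm).
Only the inner charge is enclosed; the outer shell contributes nothing inside itself. Q_enc = 1.72 μC = 1.72e-6 C.
Applying ∮E·dA = Q_enc/ε₀ with Φ = E(4πr²):
E = |Q_enc|/(4πε₀r²) = (1.72e-6)/(4π·8.85×10^-12·(0.0838)²) = 2.20×10^6 N/C.

|E| = 2.20×10^6 N/C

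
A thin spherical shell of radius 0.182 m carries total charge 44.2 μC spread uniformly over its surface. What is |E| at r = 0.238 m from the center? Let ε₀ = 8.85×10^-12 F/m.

|E| = 7.02e6 V/m

By spherical symmetry E is radial; choose a Gaussian sphere of radius r = 0.238 m (r > 0.182 m).
The entire shell is enclosed: Q_enc = 4.42×10^-5 C.
Gauss's law: E·4πr² = Q_enc/ε₀.
E = |Q_enc|/(4πε₀r²) = (4.42×10^-5)/(4π·8.85×10^-12·(0.238)²) = 7.02×10^6 N/C.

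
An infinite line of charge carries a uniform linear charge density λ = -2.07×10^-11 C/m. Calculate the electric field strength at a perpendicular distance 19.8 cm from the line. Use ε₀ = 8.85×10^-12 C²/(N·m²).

E = 1.88 N/C

Take a coaxial cylindrical Gaussian surface of radius r = 19.8 cm and length L.
Q_enc = λL, so λ_enc = -2.07e-11 C/m.
By Gauss's law (flux through the curved wall only), E·2πrL = λ_enc L/ε₀.
E = |λ_enc|/(2πε₀r) = (2.07×10^-11)/(2π·8.85×10^-12·0.198) = 1.88 N/C.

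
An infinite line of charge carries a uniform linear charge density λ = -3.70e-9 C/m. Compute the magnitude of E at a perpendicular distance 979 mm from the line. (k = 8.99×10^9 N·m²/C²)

E = 68 N/C

By cylindrical symmetry E is radial; use a coaxial Gaussian cylinder of radius 979 mm and length L.
Q_enc = λL, so λ_enc = -3.70×10^-9 C/m.
By Gauss's law (flux through the curved wall only), E·2πrL = λ_enc L/ε₀.
E = 2k|λ_enc|/r = 2(8.99×10^9)(3.70×10^-9)/(0.979) = 68 N/C.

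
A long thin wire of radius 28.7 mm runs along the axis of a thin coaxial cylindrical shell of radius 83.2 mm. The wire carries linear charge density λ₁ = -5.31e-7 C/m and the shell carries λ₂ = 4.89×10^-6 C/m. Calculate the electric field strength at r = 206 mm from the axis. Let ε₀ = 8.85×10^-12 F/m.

|E| = 3.81×10^5 N/C

Choose a coaxial cylinder of radius r = 206 mm (arbitrary length L) as the Gaussian surface (r > 83.2 mm, enclosing both).
λ_enc = λ₁ + λ₂ = (-5.31×10^-7) + (4.89×10^-6) = 4.359e-6 C/m.
Applying ∮E·dA = Q_enc/ε₀ with the end caps contributing no flux:
E = |λ_enc|/(2πε₀r) = (4.359×10^-6)/(2π·8.85×10^-12·0.206) = 3.81e5 N/C.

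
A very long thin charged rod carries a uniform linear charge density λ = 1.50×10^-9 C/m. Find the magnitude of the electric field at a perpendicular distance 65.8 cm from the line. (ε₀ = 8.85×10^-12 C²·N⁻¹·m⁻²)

Take a coaxial cylindrical Gaussian surface of radius r = 65.8 cm and length L.
Q_enc = λL, so λ_enc = 1.50×10^-9 C/m.
By Gauss's law (flux through the curved wall only), E·2πrL = λ_enc L/ε₀.
E = |λ_enc|/(2πε₀r) = (1.50×10^-9)/(2π·8.85×10^-12·0.658) = 41 N/C.

E ≈ 41 N/C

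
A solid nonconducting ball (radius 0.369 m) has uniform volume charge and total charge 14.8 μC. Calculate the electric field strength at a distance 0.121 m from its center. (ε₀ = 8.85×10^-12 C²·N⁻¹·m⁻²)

Symmetry ⇒ E = E(r) r̂. Gaussian sphere of radius r = 0.121 m (r < R).
For a uniform sphere the enclosed fraction is (r/R)³, so Q_enc = (14.8 μC)(0.121/0.369)³ = 5.218e-7 C.
Since E is radial and uniform over the Gaussian sphere, Φ = E·4πr² = Q_enc/ε₀.
E = |Q_enc|/(4πε₀r²) = (5.218e-7)/(4π·8.85×10^-12·(0.121)²) = 3.20×10^5 N/C.

|E| ≈ 3.20×10^5 V/m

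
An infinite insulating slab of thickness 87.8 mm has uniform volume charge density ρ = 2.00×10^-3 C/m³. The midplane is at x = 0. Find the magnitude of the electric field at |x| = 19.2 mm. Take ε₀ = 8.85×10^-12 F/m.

By symmetry E is perpendicular to the slab. A Gaussian pillbox from −19.2 mm to +19.2 mm (face area A) lies entirely within the slab.
Q_enc = ρ·(2x)·A and flux = 2EA, so 2EA = 2ρxA/ε₀ ⇒ E = |ρ|x/ε₀.
E = (2.00×10^-3)(0.0192)/(8.85×10^-12) = 4.34×10^6 N/C.

|E| = 4.34×10^6 N/C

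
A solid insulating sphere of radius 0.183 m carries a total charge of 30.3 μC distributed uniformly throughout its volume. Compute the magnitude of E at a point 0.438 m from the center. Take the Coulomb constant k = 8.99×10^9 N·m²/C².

Symmetry ⇒ E = E(r) r̂. Gaussian sphere of radius r = 0.438 m (r > R, so the entire charge is enclosed).
Q_enc = 30.3 μC = 3.03×10^-5 C.
Gauss's law: E·4πr² = Q_enc/ε₀.
E = k|Q_enc|/r² = (8.99×10^9)(3.03×10^-5)/(0.438)² = 1.42e6 N/C.

|E| ≈ 1.42e6 V/m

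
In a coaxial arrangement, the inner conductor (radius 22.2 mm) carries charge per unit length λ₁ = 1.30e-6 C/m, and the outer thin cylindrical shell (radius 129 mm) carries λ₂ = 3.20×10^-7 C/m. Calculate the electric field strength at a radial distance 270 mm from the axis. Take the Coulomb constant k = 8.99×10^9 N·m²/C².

|E| = 1.08×10^5 N/C

Coaxial Gaussian cylinder, radius r = 270 mm, length L (r > 129 mm, enclosing both).
λ_enc = λ₁ + λ₂ = (1.30×10^-6) + (3.20×10^-7) = 1.62e-6 C/m.
Gauss's law: E·2πrL = λ_enc L/ε₀.
E = 2k|λ_enc|/r = 2(8.99×10^9)(1.62×10^-6)/(0.27) = 1.08e5 N/C.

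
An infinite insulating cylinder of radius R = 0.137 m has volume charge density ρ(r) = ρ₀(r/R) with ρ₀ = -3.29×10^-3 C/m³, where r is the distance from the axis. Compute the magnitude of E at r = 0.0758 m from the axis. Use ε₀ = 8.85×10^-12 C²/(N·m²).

Coaxial Gaussian cylinder, radius r = 0.0758 m, length L (r < R).
λ_enc = ∫₀^r ρ(r')·2πr' dr' = (2πρ₀/R)·r^3/3 = -2.19×10^-5 C/m.
By Gauss's law (flux through the curved wall only), E·2πrL = λ_enc L/ε₀.
E = |λ_enc|/(2πε₀r) = (2.19×10^-5)/(2π·8.85×10^-12·0.0758) = 5.20e6 N/C.

E ≈ 5.20×10^6 N/C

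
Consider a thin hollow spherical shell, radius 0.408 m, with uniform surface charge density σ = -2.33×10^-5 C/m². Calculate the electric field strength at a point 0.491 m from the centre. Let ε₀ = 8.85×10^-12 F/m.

1.82e6 N/C

Use a concentric Gaussian sphere at r = 0.491 m (r > 0.408 m).
The entire shell is enclosed: Q_enc = σ·4πR² = (-2.33×10^-5)·4π·(0.408)² = -4.874×10^-5 C.
Since E is radial and uniform over the Gaussian sphere, Φ = E·4πr² = Q_enc/ε₀.
E = |Q_enc|/(4πε₀r²) = (4.874×10^-5)/(4π·8.85×10^-12·(0.491)²) = 1.82×10^6 N/C.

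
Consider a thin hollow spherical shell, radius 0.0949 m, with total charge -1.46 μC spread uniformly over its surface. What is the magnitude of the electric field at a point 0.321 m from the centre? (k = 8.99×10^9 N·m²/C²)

|E| = 1.27×10^5 N/C

By spherical symmetry E is radial; choose a Gaussian sphere of radius r = 0.321 m (r > 0.0949 m).
The entire shell is enclosed: Q_enc = -1.46e-6 C.
Gauss's law: E·4πr² = Q_enc/ε₀.
E = k|Q_enc|/r² = (8.99×10^9)(1.46e-6)/(0.321)² = 1.27e5 N/C.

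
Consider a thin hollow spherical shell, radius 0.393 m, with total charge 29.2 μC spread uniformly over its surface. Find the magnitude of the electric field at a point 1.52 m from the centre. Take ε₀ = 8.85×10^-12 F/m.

E ≈ 1.14×10^5 N/C

By spherical symmetry E is radial; choose a Gaussian sphere of radius r = 1.52 m (r > 0.393 m).
The entire shell is enclosed: Q_enc = 2.92×10^-5 C.
Since E is radial and uniform over the Gaussian sphere, Φ = E·4πr² = Q_enc/ε₀.
E = |Q_enc|/(4πε₀r²) = (2.92×10^-5)/(4π·8.85×10^-12·(1.52)²) = 1.14×10^5 N/C.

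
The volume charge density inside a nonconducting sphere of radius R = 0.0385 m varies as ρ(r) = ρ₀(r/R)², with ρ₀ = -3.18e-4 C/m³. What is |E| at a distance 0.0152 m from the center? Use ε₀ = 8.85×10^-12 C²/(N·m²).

By spherical symmetry E is radial; choose a Gaussian sphere of radius r = 0.0152 m (r < R).
Integrate the density: Q_enc = 4π ∫₀^r ρ₀(r'/R)^2 r'² dr' = 4πρ₀ r^5/(5·R²) = -4.375×10^-10 C.
Gauss's law: E·4πr² = Q_enc/ε₀.
E = |Q_enc|/(4πε₀r²) = (4.375×10^-10)/(4π·8.85×10^-12·(0.0152)²) = 1.70×10^4 N/C.

E ≈ 1.70×10^4 V/m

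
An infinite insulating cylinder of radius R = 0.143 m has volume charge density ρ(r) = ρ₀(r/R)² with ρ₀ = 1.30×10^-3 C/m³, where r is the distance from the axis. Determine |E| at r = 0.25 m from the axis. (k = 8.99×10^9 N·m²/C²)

E ≈ 3.00×10^6 N/C

By cylindrical symmetry E is radial; use a coaxial Gaussian cylinder of radius 0.25 m and length L (r > R, full charge per length enclosed).
λ_enc = 2π ∫₀^R ρ₀(r'/R)^2 r' dr' = 2πρ₀R²/4 = 4.176×10^-5 C/m.
Applying ∮E·dA = Q_enc/ε₀ with the end caps contributing no flux:
E = 2k|λ_enc|/r = 2(8.99×10^9)(4.176×10^-5)/(0.25) = 3.00×10^6 N/C.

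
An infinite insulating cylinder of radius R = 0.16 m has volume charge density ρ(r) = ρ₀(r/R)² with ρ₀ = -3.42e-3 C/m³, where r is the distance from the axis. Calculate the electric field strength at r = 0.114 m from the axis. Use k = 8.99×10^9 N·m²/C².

|E| ≈ 5.59e6 V/m

By cylindrical symmetry E is radial; use a coaxial Gaussian cylinder of radius 0.114 m and length L (r < R).
λ_enc = ∫₀^r ρ(r')·2πr' dr' = (2πρ₀/R²)·r^4/4 = -3.544×10^-5 C/m.
Applying ∮E·dA = Q_enc/ε₀ with the end caps contributing no flux:
E = 2k|λ_enc|/r = 2(8.99×10^9)(3.544×10^-5)/(0.114) = 5.59e6 N/C.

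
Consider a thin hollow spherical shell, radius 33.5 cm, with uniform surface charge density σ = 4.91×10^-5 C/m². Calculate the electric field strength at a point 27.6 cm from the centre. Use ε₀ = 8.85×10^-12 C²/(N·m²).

E = 0 (no enclosed charge)

Symmetry ⇒ E = E(r) r̂. Gaussian sphere of radius r = 27.6 cm (inside the shell, r < 33.5 cm).
All the charge is outside the Gaussian surface: Q_enc = 0, hence E = 0 everywhere inside the shell.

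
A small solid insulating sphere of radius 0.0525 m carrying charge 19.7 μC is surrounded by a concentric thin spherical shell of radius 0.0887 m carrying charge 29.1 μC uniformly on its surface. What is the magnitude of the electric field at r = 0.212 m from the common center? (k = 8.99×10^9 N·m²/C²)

Take a concentric spherical Gaussian surface of radius r = 0.212 m (r > 0.0887 m, enclosing both).
Q_enc = (19.7 μC) + (29.1 μC) = 4.88e-5 C.
Gauss's law: E·4πr² = Q_enc/ε₀.
E = k|Q_enc|/r² = (8.99×10^9)(4.88×10^-5)/(0.212)² = 9.76×10^6 N/C.

|E| ≈ 9.76×10^6 N/C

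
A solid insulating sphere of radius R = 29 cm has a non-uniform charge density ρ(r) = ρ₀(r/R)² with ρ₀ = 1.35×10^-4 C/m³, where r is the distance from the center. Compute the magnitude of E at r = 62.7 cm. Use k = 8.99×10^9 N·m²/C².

Use a concentric Gaussian sphere at r = 62.7 cm (r > R, all charge enclosed).
Q_enc = 4π ∫₀^R ρ₀(r'/R)^2 r'² dr' = 4πρ₀R³/5 = 8.275×10^-6 C.
By Gauss's law, ∮E·dA = E·4πr² = Q_enc/ε₀.
E = k|Q_enc|/r² = (8.99×10^9)(8.275×10^-6)/(0.627)² = 1.89e5 N/C.

|E| = 1.89e5 N/C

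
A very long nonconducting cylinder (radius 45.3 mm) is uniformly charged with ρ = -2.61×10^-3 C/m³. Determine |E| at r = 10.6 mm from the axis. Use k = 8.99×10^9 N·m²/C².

E ≈ 1.56×10^6 N/C

Choose a coaxial cylinder of radius r = 10.6 mm (arbitrary length L) as the Gaussian surface (r < R).
Enclosed charge per unit length: λ_enc = ρ·πr² = (-2.61×10^-3)π(0.0106)² = -9.213×10^-7 C/m.
Applying ∮E·dA = Q_enc/ε₀ with the end caps contributing no flux:
E = 2k|λ_enc|/r = 2(8.99×10^9)(9.213×10^-7)/(0.0106) = 1.56×10^6 N/C.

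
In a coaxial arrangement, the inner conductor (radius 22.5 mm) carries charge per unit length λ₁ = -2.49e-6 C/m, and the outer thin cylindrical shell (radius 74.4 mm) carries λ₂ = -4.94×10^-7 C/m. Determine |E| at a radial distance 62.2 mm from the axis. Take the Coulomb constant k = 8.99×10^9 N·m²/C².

Choose a coaxial cylinder of radius r = 62.2 mm (arbitrary length L) as the Gaussian surface (between the conductors, 22.5 mm < r < 74.4 mm).
Only the inner wire is enclosed; the outer shell contributes nothing inside itself. λ_enc = λ₁ = -2.49×10^-6 C/m.
Gauss's law: E·2πrL = λ_enc L/ε₀.
E = 2k|λ_enc|/r = 2(8.99×10^9)(2.49e-6)/(0.0622) = 7.20e5 N/C.

|E| ≈ 7.20e5 V/m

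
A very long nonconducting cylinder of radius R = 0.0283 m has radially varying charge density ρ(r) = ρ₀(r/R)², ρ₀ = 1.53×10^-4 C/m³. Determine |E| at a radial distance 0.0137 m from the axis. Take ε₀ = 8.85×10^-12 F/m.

E ≈ 1.39×10^4 N/C

Choose a coaxial cylinder of radius r = 0.0137 m (arbitrary length L) as the Gaussian surface (r < R).
Integrating ρ over the cross-section to radius r: λ_enc = (2πρ₀/R²) ∫₀^r r'^3 dr' = 2πρ₀ r^4/(4·R²) = 1.057×10^-8 C/m.
Applying ∮E·dA = Q_enc/ε₀ with the end caps contributing no flux:
E = |λ_enc|/(2πε₀r) = (1.057e-8)/(2π·8.85×10^-12·0.0137) = 1.39×10^4 N/C.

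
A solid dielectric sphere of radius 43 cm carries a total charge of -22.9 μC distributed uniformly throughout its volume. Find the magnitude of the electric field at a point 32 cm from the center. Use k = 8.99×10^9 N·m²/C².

Use a concentric Gaussian sphere at r = 32 cm (r < R).
For a uniform sphere the enclosed fraction is (r/R)³, so Q_enc = (-22.9 μC)(0.32/0.43)³ = -9.438×10^-6 C.
Since E is radial and uniform over the Gaussian sphere, Φ = E·4πr² = Q_enc/ε₀.
E = k|Q_enc|/r² = (8.99×10^9)(9.438e-6)/(0.32)² = 8.29e5 N/C.

|E| ≈ 8.29×10^5 N/C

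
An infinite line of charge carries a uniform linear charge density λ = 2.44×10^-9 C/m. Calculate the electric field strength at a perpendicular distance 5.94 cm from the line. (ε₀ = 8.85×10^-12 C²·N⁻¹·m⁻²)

Take a coaxial cylindrical Gaussian surface of radius r = 5.94 cm and length L.
Q_enc = λL, so λ_enc = 2.44e-9 C/m.
By Gauss's law (flux through the curved wall only), E·2πrL = λ_enc L/ε₀.
E = |λ_enc|/(2πε₀r) = (2.44×10^-9)/(2π·8.85×10^-12·0.0594) = 739 N/C.

|E| ≈ 739 N/C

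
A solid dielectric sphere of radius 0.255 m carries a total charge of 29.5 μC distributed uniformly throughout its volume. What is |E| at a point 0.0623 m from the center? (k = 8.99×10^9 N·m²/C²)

E ≈ 9.96e5 V/m

By spherical symmetry E is radial; choose a Gaussian sphere of radius r = 0.0623 m (r < R).
For a uniform sphere the enclosed fraction is (r/R)³, so Q_enc = (29.5 μC)(0.0623/0.255)³ = 4.302×10^-7 C.
Gauss's law: E·4πr² = Q_enc/ε₀.
E = k|Q_enc|/r² = (8.99×10^9)(4.302×10^-7)/(0.0623)² = 9.96e5 N/C.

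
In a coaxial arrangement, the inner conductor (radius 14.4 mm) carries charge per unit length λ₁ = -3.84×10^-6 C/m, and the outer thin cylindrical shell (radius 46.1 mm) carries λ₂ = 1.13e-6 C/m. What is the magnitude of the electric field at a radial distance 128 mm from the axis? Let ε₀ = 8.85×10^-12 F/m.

Choose a coaxial cylinder of radius r = 128 mm (arbitrary length L) as the Gaussian surface (r > 46.1 mm, enclosing both).
λ_enc = λ₁ + λ₂ = (-3.84×10^-6) + (1.13×10^-6) = -2.71×10^-6 C/m.
Applying ∮E·dA = Q_enc/ε₀ with the end caps contributing no flux:
E = |λ_enc|/(2πε₀r) = (2.71e-6)/(2π·8.85×10^-12·0.128) = 3.81×10^5 N/C.

E ≈ 3.81e5 V/m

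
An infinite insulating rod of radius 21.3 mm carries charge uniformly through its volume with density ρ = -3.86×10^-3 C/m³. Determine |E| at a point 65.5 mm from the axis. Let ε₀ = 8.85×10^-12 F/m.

E = 1.51×10^6 N/C

By cylindrical symmetry E is radial; use a coaxial Gaussian cylinder of radius 65.5 mm and length L (r > 21.3 mm, full cross-section enclosed).
λ_enc = ρ·πR² = (-3.86×10^-3)π(0.0213)² = -5.502e-6 C/m.
Gauss's law: E·2πrL = λ_enc L/ε₀.
E = |λ_enc|/(2πε₀r) = (5.502e-6)/(2π·8.85×10^-12·0.0655) = 1.51×10^6 N/C.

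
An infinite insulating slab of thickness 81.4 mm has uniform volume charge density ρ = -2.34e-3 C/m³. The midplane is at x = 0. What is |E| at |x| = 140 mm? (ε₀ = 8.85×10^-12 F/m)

The point |x| = 140 mm lies outside the slab (half-thickness 0.0407 m). A symmetric pillbox spanning the full slab encloses Q_enc = ρ·d·A.
Flux = 2EA ⇒ E = |ρ|d/(2ε₀), independent of distance outside.
E = (2.34×10^-3)(0.0814)/(2·8.85×10^-12) = 1.08e7 N/C.

1.08×10^7 N/C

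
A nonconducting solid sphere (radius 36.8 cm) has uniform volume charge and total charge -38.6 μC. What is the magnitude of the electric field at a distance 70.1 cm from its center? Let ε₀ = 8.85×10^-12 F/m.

Take a concentric spherical Gaussian surface of radius r = 70.1 cm (r > R, so the entire charge is enclosed).
Q_enc = -38.6 μC = -3.86×10^-5 C.
Gauss's law: E·4πr² = Q_enc/ε₀.
E = |Q_enc|/(4πε₀r²) = (3.86e-5)/(4π·8.85×10^-12·(0.701)²) = 7.06×10^5 N/C.

E = 7.06×10^5 N/C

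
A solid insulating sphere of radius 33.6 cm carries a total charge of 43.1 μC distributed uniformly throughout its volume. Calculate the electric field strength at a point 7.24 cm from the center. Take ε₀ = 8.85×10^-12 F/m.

Symmetry ⇒ E = E(r) r̂. Gaussian sphere of radius r = 7.24 cm (r < R).
Only the charge within r is enclosed: Q_enc = Q·(r/R)³ = (43.1 μC)·(7.24 cm/33.6 cm)³ = 4.312×10^-7 C.
Gauss's law: E·4πr² = Q_enc/ε₀.
E = |Q_enc|/(4πε₀r²) = (4.312×10^-7)/(4π·8.85×10^-12·(0.0724)²) = 7.40e5 N/C.

|E| = 7.40×10^5 N/C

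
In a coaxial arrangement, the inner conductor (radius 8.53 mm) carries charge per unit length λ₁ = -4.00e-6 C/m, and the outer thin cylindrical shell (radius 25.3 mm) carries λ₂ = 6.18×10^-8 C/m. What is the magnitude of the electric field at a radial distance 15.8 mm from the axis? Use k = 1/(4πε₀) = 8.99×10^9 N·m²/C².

E = 4.55e6 N/C

Take a coaxial cylindrical Gaussian surface of radius r = 15.8 mm and length L (between the conductors, 8.53 mm < r < 25.3 mm).
Only the inner wire is enclosed; the outer shell contributes nothing inside itself. λ_enc = λ₁ = -4.00×10^-6 C/m.
Gauss's law: E·2πrL = λ_enc L/ε₀.
E = 2k|λ_enc|/r = 2(8.99×10^9)(4.00×10^-6)/(0.0158) = 4.55e6 N/C.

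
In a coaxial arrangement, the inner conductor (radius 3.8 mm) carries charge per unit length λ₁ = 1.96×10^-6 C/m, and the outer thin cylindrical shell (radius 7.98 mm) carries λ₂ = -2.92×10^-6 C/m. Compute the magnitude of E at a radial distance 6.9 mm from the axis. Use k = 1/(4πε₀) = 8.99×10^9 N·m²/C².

E = 5.11×10^6 N/C

By cylindrical symmetry E is radial; use a coaxial Gaussian cylinder of radius 6.9 mm and length L (between the conductors, 3.8 mm < r < 7.98 mm).
The shell at 7.98 mm lies outside the Gaussian surface, so λ_enc = λ₁ = 1.96×10^-6 C/m.
By Gauss's law (flux through the curved wall only), E·2πrL = λ_enc L/ε₀.
E = 2k|λ_enc|/r = 2(8.99×10^9)(1.96e-6)/(0.0069) = 5.11×10^6 N/C.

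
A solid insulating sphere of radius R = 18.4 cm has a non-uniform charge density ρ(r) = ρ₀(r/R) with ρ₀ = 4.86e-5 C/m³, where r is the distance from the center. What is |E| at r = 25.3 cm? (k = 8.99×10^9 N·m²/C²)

Symmetry ⇒ E = E(r) r̂. Gaussian sphere of radius r = 25.3 cm (r > R, all charge enclosed).
Q_enc = 4π ∫₀^R ρ₀(r'/R)^1 r'² dr' = 4πρ₀R³/4 = 9.511×10^-7 C.
Applying ∮E·dA = Q_enc/ε₀ with Φ = E(4πr²):
E = k|Q_enc|/r² = (8.99×10^9)(9.511×10^-7)/(0.253)² = 1.34e5 N/C.

1.34e5 N/C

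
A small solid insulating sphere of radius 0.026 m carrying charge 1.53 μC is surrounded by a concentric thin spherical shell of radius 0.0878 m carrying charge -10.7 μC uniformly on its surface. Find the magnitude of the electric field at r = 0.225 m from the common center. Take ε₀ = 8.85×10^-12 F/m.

|E| = 1.63e6 N/C

By spherical symmetry E is radial; choose a Gaussian sphere of radius r = 0.225 m (r > 0.0878 m, enclosing both).
Q_enc = (1.53 μC) + (-10.7 μC) = -9.17e-6 C.
Since E is radial and uniform over the Gaussian sphere, Φ = E·4πr² = Q_enc/ε₀.
E = |Q_enc|/(4πε₀r²) = (9.17×10^-6)/(4π·8.85×10^-12·(0.225)²) = 1.63×10^6 N/C.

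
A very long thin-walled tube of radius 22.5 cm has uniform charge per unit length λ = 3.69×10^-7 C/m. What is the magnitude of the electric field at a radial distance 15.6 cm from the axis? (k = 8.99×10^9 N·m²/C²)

E = 0

Choose a coaxial cylinder of radius r = 15.6 cm (arbitrary length L) as the Gaussian surface (r < 22.5 cm, inside the shell).
All the surface charge lies outside this cylinder: Q_enc = 0, hence E = 0.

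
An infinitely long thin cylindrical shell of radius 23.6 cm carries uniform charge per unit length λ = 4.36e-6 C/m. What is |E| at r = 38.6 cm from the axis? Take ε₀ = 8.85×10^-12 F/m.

Coaxial Gaussian cylinder, radius r = 38.6 cm, length L (r > 23.6 cm).
The full line charge is enclosed: λ_enc = 4.36×10^-6 C/m.
Applying ∮E·dA = Q_enc/ε₀ with the end caps contributing no flux:
E = |λ_enc|/(2πε₀r) = (4.36×10^-6)/(2π·8.85×10^-12·0.386) = 2.03×10^5 N/C.

E ≈ 2.03×10^5 V/m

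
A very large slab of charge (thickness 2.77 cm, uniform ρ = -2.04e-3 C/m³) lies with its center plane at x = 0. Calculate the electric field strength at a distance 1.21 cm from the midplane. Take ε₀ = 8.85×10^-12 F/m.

By symmetry E is perpendicular to the slab. A Gaussian pillbox from −1.21 cm to +1.21 cm (face area A) lies entirely within the slab.
Q_enc = ρ·(2x)·A and flux = 2EA, so 2EA = 2ρxA/ε₀ ⇒ E = |ρ|x/ε₀.
E = (2.04×10^-3)(0.0121)/(8.85×10^-12) = 2.79×10^6 N/C.

|E| ≈ 2.79×10^6 V/m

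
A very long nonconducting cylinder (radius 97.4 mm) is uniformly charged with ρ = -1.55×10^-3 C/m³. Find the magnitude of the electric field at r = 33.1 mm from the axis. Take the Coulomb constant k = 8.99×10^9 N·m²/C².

Choose a coaxial cylinder of radius r = 33.1 mm (arbitrary length L) as the Gaussian surface (r < R).
Enclosed charge per unit length: λ_enc = ρ·πr² = (-1.55×10^-3)π(0.0331)² = -5.335×10^-6 C/m.
Applying ∮E·dA = Q_enc/ε₀ with the end caps contributing no flux:
E = 2k|λ_enc|/r = 2(8.99×10^9)(5.335e-6)/(0.0331) = 2.90×10^6 N/C.

|E| ≈ 2.90e6 V/m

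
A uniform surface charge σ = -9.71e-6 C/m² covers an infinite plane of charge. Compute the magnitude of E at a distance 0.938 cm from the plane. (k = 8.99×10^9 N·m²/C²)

E = 5.48e5 N/C

By planar symmetry E is perpendicular to the sheet and uniform; use a Gaussian pillbox with flat faces of area A on each side of the sheet.
Only the two end caps contribute flux: Φ = 2EA. With Q_enc = σA, Gauss's law gives E = |σ|/(2ε₀).
E = 2πk|σ| = 2π(8.99×10^9)(9.71e-6) = 5.48×10^5 N/C.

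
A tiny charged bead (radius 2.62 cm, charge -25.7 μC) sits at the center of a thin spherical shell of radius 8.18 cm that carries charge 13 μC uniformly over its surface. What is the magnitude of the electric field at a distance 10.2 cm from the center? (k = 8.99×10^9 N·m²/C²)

Use a concentric Gaussian sphere at r = 10.2 cm (r > 8.18 cm, enclosing both).
Q_enc = (-25.7 μC) + (13 μC) = -1.27×10^-5 C.
Gauss's law: E·4πr² = Q_enc/ε₀.
E = k|Q_enc|/r² = (8.99×10^9)(1.27×10^-5)/(0.102)² = 1.10×10^7 N/C.

E ≈ 1.10e7 N/C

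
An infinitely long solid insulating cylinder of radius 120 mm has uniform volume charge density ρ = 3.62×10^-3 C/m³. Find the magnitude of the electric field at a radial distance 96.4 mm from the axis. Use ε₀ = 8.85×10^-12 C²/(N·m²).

E = 1.97e7 V/m

By cylindrical symmetry E is radial; use a coaxial Gaussian cylinder of radius 96.4 mm and length L (r < R).
Enclosed charge per unit length: λ_enc = ρ·πr² = (3.62×10^-3)π(0.0964)² = 1.057e-4 C/m.
Since E is radial and uniform over the curved surface, Φ = E·2πrL = Q_enc/ε₀ = λ_enc L/ε₀.
E = |λ_enc|/(2πε₀r) = (1.057e-4)/(2π·8.85×10^-12·0.0964) = 1.97e7 N/C.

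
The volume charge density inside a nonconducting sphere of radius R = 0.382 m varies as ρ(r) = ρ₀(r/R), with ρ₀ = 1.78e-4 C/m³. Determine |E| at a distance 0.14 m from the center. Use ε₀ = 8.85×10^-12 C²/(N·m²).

Take a concentric spherical Gaussian surface of radius r = 0.14 m (r < R).
Integrate the density: Q_enc = 4π ∫₀^r ρ₀(r'/R)^1 r'² dr' = 4πρ₀ r^4/(4·R) = 5.624e-7 C.
Gauss's law: E·4πr² = Q_enc/ε₀.
E = |Q_enc|/(4πε₀r²) = (5.624e-7)/(4π·8.85×10^-12·(0.14)²) = 2.58×10^5 N/C.

|E| = 2.58×10^5 V/m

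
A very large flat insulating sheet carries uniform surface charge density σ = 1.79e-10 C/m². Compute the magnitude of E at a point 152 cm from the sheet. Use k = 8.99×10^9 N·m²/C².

10.1 V/m

By planar symmetry E is perpendicular to the sheet and uniform; use a Gaussian pillbox with flat faces of area A on each side of the sheet.
Only the two end caps contribute flux: Φ = 2EA. With Q_enc = σA, Gauss's law gives E = |σ|/(2ε₀).
E = 2πk|σ| = 2π(8.99×10^9)(1.79×10^-10) = 10.1 N/C.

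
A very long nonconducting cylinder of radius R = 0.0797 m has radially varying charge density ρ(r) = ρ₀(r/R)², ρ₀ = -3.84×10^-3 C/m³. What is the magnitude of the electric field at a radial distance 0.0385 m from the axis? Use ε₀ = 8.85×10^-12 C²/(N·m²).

E = 9.75×10^5 N/C

By cylindrical symmetry E is radial; use a coaxial Gaussian cylinder of radius 0.0385 m and length L (r < R).
Integrating ρ over the cross-section to radius r: λ_enc = (2πρ₀/R²) ∫₀^r r'^3 dr' = 2πρ₀ r^4/(4·R²) = -2.086e-6 C/m.
Since E is radial and uniform over the curved surface, Φ = E·2πrL = Q_enc/ε₀ = λ_enc L/ε₀.
E = |λ_enc|/(2πε₀r) = (2.086×10^-6)/(2π·8.85×10^-12·0.0385) = 9.75×10^5 N/C.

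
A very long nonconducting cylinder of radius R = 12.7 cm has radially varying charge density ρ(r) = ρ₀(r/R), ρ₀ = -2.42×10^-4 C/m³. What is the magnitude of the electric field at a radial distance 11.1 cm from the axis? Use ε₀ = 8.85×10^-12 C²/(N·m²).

Coaxial Gaussian cylinder, radius r = 11.1 cm, length L (r < R).
λ_enc = ∫₀^r ρ(r')·2πr' dr' = (2πρ₀/R)·r^3/3 = -5.458e-6 C/m.
By Gauss's law (flux through the curved wall only), E·2πrL = λ_enc L/ε₀.
E = |λ_enc|/(2πε₀r) = (5.458×10^-6)/(2π·8.85×10^-12·0.111) = 8.84×10^5 N/C.

8.84×10^5 N/C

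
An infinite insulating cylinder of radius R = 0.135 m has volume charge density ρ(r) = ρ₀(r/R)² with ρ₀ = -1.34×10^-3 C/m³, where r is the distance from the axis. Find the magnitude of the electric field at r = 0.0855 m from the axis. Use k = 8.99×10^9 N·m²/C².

Coaxial Gaussian cylinder, radius r = 0.0855 m, length L (r < R).
Integrating ρ over the cross-section to radius r: λ_enc = (2πρ₀/R²) ∫₀^r r'^3 dr' = 2πρ₀ r^4/(4·R²) = -6.172e-6 C/m.
Since E is radial and uniform over the curved surface, Φ = E·2πrL = Q_enc/ε₀ = λ_enc L/ε₀.
E = 2k|λ_enc|/r = 2(8.99×10^9)(6.172e-6)/(0.0855) = 1.30×10^6 N/C.

E = 1.30e6 V/m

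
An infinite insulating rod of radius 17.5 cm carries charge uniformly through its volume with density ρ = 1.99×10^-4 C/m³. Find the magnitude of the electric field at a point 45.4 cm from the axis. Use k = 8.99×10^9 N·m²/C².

Coaxial Gaussian cylinder, radius r = 45.4 cm, length L (r > 17.5 cm, full cross-section enclosed).
λ_enc = ρ·πR² = (1.99×10^-4)π(0.175)² = 1.915×10^-5 C/m.
Since E is radial and uniform over the curved surface, Φ = E·2πrL = Q_enc/ε₀ = λ_enc L/ε₀.
E = 2k|λ_enc|/r = 2(8.99×10^9)(1.915×10^-5)/(0.454) = 7.58×10^5 N/C.

E = 7.58×10^5 N/C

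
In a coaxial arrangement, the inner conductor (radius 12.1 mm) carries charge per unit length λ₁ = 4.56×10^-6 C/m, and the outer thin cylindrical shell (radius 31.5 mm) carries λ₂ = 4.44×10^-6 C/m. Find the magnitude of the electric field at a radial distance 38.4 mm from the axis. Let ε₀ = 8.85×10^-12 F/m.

By cylindrical symmetry E is radial; use a coaxial Gaussian cylinder of radius 38.4 mm and length L (r > 31.5 mm, enclosing both).
λ_enc = λ₁ + λ₂ = (4.56×10^-6) + (4.44e-6) = 9.00e-6 C/m.
Applying ∮E·dA = Q_enc/ε₀ with the end caps contributing no flux:
E = |λ_enc|/(2πε₀r) = (9.00×10^-6)/(2π·8.85×10^-12·0.0384) = 4.21×10^6 N/C.

4.21e6 N/C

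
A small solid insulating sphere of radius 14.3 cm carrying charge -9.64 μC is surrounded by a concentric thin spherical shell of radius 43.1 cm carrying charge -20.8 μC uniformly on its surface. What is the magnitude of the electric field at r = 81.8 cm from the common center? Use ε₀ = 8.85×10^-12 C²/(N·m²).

Symmetry ⇒ E = E(r) r̂. Gaussian sphere of radius r = 81.8 cm (r > 43.1 cm, enclosing both).
Q_enc = (-9.64 μC) + (-20.8 μC) = -3.044e-5 C.
By Gauss's law, ∮E·dA = E·4πr² = Q_enc/ε₀.
E = |Q_enc|/(4πε₀r²) = (3.044e-5)/(4π·8.85×10^-12·(0.818)²) = 4.09×10^5 N/C.

|E| = 4.09e5 N/C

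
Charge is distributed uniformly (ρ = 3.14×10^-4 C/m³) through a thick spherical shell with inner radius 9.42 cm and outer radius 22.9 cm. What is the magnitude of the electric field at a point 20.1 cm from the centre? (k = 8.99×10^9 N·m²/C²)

E = 2.13×10^6 V/m

Use a concentric Gaussian sphere at r = 20.1 cm (within the shell material, 9.42 cm < r < 22.9 cm).
Enclosed charge is the volume from a to r: Q_enc = (4π/3)ρ(r³ − a³) = 9.581×10^-6 C.
Since E is radial and uniform over the Gaussian sphere, Φ = E·4πr² = Q_enc/ε₀.
E = k|Q_enc|/r² = (8.99×10^9)(9.581×10^-6)/(0.201)² = 2.13×10^6 N/C.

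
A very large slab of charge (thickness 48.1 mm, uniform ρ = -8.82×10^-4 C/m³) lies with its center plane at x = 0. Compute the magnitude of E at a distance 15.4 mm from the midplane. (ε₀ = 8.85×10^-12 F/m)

E ≈ 1.53×10^6 N/C

By symmetry E is perpendicular to the slab. A Gaussian pillbox from −15.4 mm to +15.4 mm (face area A) lies entirely within the slab.
Q_enc = ρ·(2x)·A and flux = 2EA, so 2EA = 2ρxA/ε₀ ⇒ E = |ρ|x/ε₀.
E = (8.82e-4)(0.0154)/(8.85×10^-12) = 1.53e6 N/C.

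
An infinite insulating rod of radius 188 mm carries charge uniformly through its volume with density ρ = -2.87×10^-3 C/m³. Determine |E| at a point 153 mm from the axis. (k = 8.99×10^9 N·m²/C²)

|E| = 2.48×10^7 N/C

By cylindrical symmetry E is radial; use a coaxial Gaussian cylinder of radius 153 mm and length L (r < R).
Charge inside radius r per length L is ρ·πr²·L, so λ_enc = ρπr² = -2.111×10^-4 C/m.
Applying ∮E·dA = Q_enc/ε₀ with the end caps contributing no flux:
E = 2k|λ_enc|/r = 2(8.99×10^9)(2.111e-4)/(0.153) = 2.48e7 N/C.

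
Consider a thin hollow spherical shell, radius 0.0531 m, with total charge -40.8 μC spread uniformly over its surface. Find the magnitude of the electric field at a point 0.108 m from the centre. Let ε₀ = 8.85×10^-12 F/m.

Symmetry ⇒ E = E(r) r̂. Gaussian sphere of radius r = 0.108 m (r > 0.0531 m).
The entire shell is enclosed: Q_enc = -4.08×10^-5 C.
Since E is radial and uniform over the Gaussian sphere, Φ = E·4πr² = Q_enc/ε₀.
E = |Q_enc|/(4πε₀r²) = (4.08×10^-5)/(4π·8.85×10^-12·(0.108)²) = 3.15e7 N/C.

E = 3.15×10^7 V/m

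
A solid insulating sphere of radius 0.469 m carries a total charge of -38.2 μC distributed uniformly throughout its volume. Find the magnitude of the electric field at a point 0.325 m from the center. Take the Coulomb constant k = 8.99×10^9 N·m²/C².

By spherical symmetry E is radial; choose a Gaussian sphere of radius r = 0.325 m (r < R).
For a uniform sphere the enclosed fraction is (r/R)³, so Q_enc = (-38.2 μC)(0.325/0.469)³ = -1.271×10^-5 C.
By Gauss's law, ∮E·dA = E·4πr² = Q_enc/ε₀.
E = k|Q_enc|/r² = (8.99×10^9)(1.271×10^-5)/(0.325)² = 1.08e6 N/C.

|E| ≈ 1.08e6 N/C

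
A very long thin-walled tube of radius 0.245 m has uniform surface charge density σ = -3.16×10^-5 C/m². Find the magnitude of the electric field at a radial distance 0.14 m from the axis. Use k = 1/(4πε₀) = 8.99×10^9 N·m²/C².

Choose a coaxial cylinder of radius r = 0.14 m (arbitrary length L) as the Gaussian surface (r < 0.245 m, inside the shell).
No charge is enclosed, so Gauss's law gives E·2πrL = 0 ⇒ E = 0.

E = 0 (no enclosed charge)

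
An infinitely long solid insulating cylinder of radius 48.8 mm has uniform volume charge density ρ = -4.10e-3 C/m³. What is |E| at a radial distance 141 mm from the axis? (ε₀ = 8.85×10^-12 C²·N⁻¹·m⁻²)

E = 3.91×10^6 V/m

Take a coaxial cylindrical Gaussian surface of radius r = 141 mm and length L (r > 48.8 mm, full cross-section enclosed).
λ_enc = ρ·πR² = (-4.10×10^-3)π(0.0488)² = -3.067×10^-5 C/m.
By Gauss's law (flux through the curved wall only), E·2πrL = λ_enc L/ε₀.
E = |λ_enc|/(2πε₀r) = (3.067×10^-5)/(2π·8.85×10^-12·0.141) = 3.91e6 N/C.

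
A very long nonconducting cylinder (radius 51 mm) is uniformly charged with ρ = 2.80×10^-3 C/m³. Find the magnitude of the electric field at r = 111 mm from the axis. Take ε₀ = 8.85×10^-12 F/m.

|E| ≈ 3.71×10^6 V/m

Coaxial Gaussian cylinder, radius r = 111 mm, length L (r > 51 mm, full cross-section enclosed).
λ_enc = ρ·πR² = (2.80e-3)π(0.051)² = 2.288×10^-5 C/m.
Applying ∮E·dA = Q_enc/ε₀ with the end caps contributing no flux:
E = |λ_enc|/(2πε₀r) = (2.288×10^-5)/(2π·8.85×10^-12·0.111) = 3.71×10^6 N/C.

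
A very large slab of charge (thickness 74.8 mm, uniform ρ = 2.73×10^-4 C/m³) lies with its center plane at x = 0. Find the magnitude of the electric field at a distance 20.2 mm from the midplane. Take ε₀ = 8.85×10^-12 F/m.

E ≈ 6.23e5 N/C

By symmetry E is perpendicular to the slab. A Gaussian pillbox from −20.2 mm to +20.2 mm (face area A) lies entirely within the slab.
Q_enc = ρ·(2x)·A and flux = 2EA, so 2EA = 2ρxA/ε₀ ⇒ E = |ρ|x/ε₀.
E = (2.73×10^-4)(0.0202)/(8.85×10^-12) = 6.23×10^5 N/C.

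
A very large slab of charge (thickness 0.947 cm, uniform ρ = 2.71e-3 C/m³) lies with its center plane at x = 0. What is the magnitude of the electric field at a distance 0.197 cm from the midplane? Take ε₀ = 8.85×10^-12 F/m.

By symmetry E is perpendicular to the slab. A Gaussian pillbox from −0.197 cm to +0.197 cm (face area A) lies entirely within the slab.
Q_enc = ρ·(2x)·A and flux = 2EA, so 2EA = 2ρxA/ε₀ ⇒ E = |ρ|x/ε₀.
E = (2.71e-3)(0.00197)/(8.85×10^-12) = 6.03×10^5 N/C.

|E| ≈ 6.03e5 N/C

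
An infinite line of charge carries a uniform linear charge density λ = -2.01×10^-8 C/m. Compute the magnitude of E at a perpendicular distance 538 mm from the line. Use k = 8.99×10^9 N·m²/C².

|E| ≈ 672 N/C

Coaxial Gaussian cylinder, radius r = 538 mm, length L.
Q_enc = λL, so λ_enc = -2.01e-8 C/m.
By Gauss's law (flux through the curved wall only), E·2πrL = λ_enc L/ε₀.
E = 2k|λ_enc|/r = 2(8.99×10^9)(2.01×10^-8)/(0.538) = 672 N/C.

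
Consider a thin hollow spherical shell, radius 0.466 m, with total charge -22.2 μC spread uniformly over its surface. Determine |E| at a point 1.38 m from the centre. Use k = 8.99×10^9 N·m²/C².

1.05×10^5 V/m

Symmetry ⇒ E = E(r) r̂. Gaussian sphere of radius r = 1.38 m (r > 0.466 m).
The entire shell is enclosed: Q_enc = -2.22×10^-5 C.
By Gauss's law, ∮E·dA = E·4πr² = Q_enc/ε₀.
E = k|Q_enc|/r² = (8.99×10^9)(2.22×10^-5)/(1.38)² = 1.05×10^5 N/C.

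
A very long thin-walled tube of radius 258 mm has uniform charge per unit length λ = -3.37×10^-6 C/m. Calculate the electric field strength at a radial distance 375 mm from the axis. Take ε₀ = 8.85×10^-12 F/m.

E ≈ 1.62e5 N/C

Coaxial Gaussian cylinder, radius r = 375 mm, length L (r > 258 mm).
The full line charge is enclosed: λ_enc = -3.37e-6 C/m.
By Gauss's law (flux through the curved wall only), E·2πrL = λ_enc L/ε₀.
E = |λ_enc|/(2πε₀r) = (3.37e-6)/(2π·8.85×10^-12·0.375) = 1.62×10^5 N/C.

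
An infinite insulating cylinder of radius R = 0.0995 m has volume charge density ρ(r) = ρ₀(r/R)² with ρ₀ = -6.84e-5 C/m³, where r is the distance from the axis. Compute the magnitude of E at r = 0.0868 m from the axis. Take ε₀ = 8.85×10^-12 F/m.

|E| ≈ 1.28×10^5 N/C

By cylindrical symmetry E is radial; use a coaxial Gaussian cylinder of radius 0.0868 m and length L (r < R).
λ_enc = ∫₀^r ρ(r')·2πr' dr' = (2πρ₀/R²)·r^4/4 = -6.16×10^-7 C/m.
Gauss's law: E·2πrL = λ_enc L/ε₀.
E = |λ_enc|/(2πε₀r) = (6.16×10^-7)/(2π·8.85×10^-12·0.0868) = 1.28e5 N/C.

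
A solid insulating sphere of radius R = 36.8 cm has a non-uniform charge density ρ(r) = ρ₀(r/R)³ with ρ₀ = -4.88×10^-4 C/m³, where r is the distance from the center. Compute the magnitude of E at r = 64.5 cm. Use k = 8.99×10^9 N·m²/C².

E = 1.10e6 N/C

Use a concentric Gaussian sphere at r = 64.5 cm (r > R, all charge enclosed).
Q_enc = 4π ∫₀^R ρ₀(r'/R)^3 r'² dr' = 4πρ₀R³/6 = -5.094×10^-5 C.
Applying ∮E·dA = Q_enc/ε₀ with Φ = E(4πr²):
E = k|Q_enc|/r² = (8.99×10^9)(5.094×10^-5)/(0.645)² = 1.10×10^6 N/C.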